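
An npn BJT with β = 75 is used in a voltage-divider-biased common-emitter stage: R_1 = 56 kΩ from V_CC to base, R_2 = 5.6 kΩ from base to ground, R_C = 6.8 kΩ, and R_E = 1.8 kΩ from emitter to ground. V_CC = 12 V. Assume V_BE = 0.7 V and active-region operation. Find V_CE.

Thevenize the base divider: V_Th = V_CC·R_2/(R_1+R_2) = 12×5.6/61.6 = 1.09 V, R_Th = R_1‖R_2 = 5.09 kΩ.
Base-emitter loop: V_Th = I_B·R_Th + V_BE + (β+1)I_B·R_E, so I_B = (1.09 − 0.7) / (5.09 + 76×1.8) = 0.00275 mA.
I_C = β·I_B = 75×0.00275 = 0.207 mA, and I_E = (β+1)I_B = 0.209 mA.
V_CE = V_CC − I_C·R_C − I_E·R_E = 12 − 0.207×6.8 − 0.209×1.8 = 10.2 V.
V_CE = 10.2 V > 0.2 V confirms active-region operation.

V_CE ≈ 10 V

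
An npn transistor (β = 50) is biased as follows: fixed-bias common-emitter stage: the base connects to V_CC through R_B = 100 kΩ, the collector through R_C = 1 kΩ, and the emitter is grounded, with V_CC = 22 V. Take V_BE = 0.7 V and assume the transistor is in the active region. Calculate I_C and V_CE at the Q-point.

I_C ≈ 11 mA, V_CE ≈ 11 V

Base loop: V_CC = I_B·R_B + V_BE, so I_B = (22 − 0.7)/100 kΩ = 0.213 mA.
In the active region I_C = β·I_B = 50 × 0.213 = 10.7 mA.
Collector loop: V_CE = V_CC − I_C·R_C = 22 − 10.7×1 = 11.3 V.
Since V_CE = 11.3 V > V_CE(sat) ≈ 0.2 V, the transistor is in the active region as assumed.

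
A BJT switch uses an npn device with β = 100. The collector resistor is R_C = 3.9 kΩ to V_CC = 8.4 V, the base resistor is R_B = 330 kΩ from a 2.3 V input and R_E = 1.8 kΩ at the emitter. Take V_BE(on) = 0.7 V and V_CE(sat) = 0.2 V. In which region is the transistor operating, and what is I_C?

Assume active. Base-emitter loop: I_B = (V_BB − V_BE)/(R_B + (β+1)R_E) = (2.3 − 0.7)/(330 + 101×1.8) = 0.00313 mA.
I_C = β·I_B = 100×0.00313 = 0.313 mA.
V_CE = V_CC − I_C·R_C − I_E·R_E = 8.4 − 0.313×3.9 − 0.316×1.8 = 6.61 V > V_CE(sat), so the active-region assumption holds.

active; I_C ≈ 0.31 mA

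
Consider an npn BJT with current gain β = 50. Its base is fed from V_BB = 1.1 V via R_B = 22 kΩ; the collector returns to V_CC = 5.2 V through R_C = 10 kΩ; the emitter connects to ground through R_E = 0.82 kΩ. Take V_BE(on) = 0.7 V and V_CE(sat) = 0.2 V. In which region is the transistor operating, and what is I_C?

active; I_C ≈ 0.31 mA

Assume active. Base-emitter loop: I_B = (V_BB − V_BE)/(R_B + (β+1)R_E) = (1.1 − 0.7)/(22 + 51×0.82) = 0.00627 mA.
I_C = β·I_B = 50×0.00627 = 0.313 mA.
V_CE = V_CC − I_C·R_C − I_E·R_E = 5.2 − 0.313×10 − 0.32×0.82 = 1.8 V > V_CE(sat), so the active-region assumption holds.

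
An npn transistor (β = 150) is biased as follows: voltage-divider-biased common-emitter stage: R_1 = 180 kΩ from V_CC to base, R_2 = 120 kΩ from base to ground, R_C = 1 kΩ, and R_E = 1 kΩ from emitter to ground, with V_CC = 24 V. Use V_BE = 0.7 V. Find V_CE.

Thevenize the base divider: V_Th = V_CC·R_2/(R_1+R_2) = 24×120/300 = 9.6 V, R_Th = R_1‖R_2 = 72 kΩ.
Base-emitter loop: V_Th = I_B·R_Th + V_BE + (β+1)I_B·R_E, so I_B = (9.6 − 0.7) / (72 + 151×1) = 0.0399 mA.
I_C = β·I_B = 150×0.0399 = 5.99 mA, and I_E = (β+1)I_B = 6.03 mA.
V_CE = V_CC − I_C·R_C − I_E·R_E = 24 − 5.99×1 − 6.03×1 = 12 V.
V_CE = 12 V > 0.2 V confirms active-region operation.

V_CE ≈ 12 V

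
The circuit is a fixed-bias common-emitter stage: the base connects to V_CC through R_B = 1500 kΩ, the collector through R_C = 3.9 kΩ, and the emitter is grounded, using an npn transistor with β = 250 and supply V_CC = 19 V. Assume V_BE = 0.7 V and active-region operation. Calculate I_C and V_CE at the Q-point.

I_C ≈ 3.1 mA, V_CE ≈ 7.1 V

Base loop: V_CC = I_B·R_B + V_BE, so I_B = (19 − 0.7)/1500 kΩ = 0.0122 mA.
In the active region I_C = β·I_B = 250 × 0.0122 = 3.05 mA.
Collector loop: V_CE = V_CC − I_C·R_C = 19 − 3.05×3.9 = 7.1 V.
Since V_CE = 7.1 V > V_CE(sat) ≈ 0.2 V, the transistor is in the active region as assumed.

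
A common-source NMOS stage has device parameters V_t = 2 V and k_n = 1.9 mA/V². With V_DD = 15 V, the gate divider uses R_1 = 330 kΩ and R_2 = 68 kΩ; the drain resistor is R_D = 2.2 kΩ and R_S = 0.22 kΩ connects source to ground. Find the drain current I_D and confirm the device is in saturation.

I_D ≈ 0.25 mA

V_G = V_DD·R_2/(R_1+R_2) = 15×68/398 = 2.56 V.
Assume saturation: I_D = (k_n/2)(V_GS − V_t)² with V_GS = V_G − I_D·R_S = 2.56 − 0.22·I_D.
Substituting gives 0.046·I_D² − 1.24·I_D + 0.301 = 0, with roots I_D = 0.246 or 26.6 mA.
The root I_D = 26.6 mA gives V_GS = -3.29 V ≤ V_t, so take I_D = 0.246 mA.
Then V_GS = 2.51 V and V_DS = V_DD − I_D(R_D+R_S) = 15 − 0.246×2.42 = 14.4 V.
Saturation requires V_DS ≥ V_GS − V_t = 0.509 V; 14.4 ≥ 0.509 ✓.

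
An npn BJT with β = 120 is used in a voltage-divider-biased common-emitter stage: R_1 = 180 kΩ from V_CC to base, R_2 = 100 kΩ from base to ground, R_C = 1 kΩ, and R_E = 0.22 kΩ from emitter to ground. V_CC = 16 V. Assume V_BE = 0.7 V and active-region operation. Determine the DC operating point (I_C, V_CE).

I_C ≈ 6.6 mA, V_CE ≈ 7.9 V

Thevenize the base divider: V_Th = V_CC·R_2/(R_1+R_2) = 16×100/280 = 5.71 V, R_Th = R_1‖R_2 = 64.3 kΩ.
Base-emitter loop: V_Th = I_B·R_Th + V_BE + (β+1)I_B·R_E, so I_B = (5.71 − 0.7) / (64.3 + 121×0.22) = 0.0552 mA.
I_C = β·I_B = 120×0.0552 = 6.62 mA, and I_E = (β+1)I_B = 6.67 mA.
V_CE = V_CC − I_C·R_C − I_E·R_E = 16 − 6.62×1 − 6.67×0.22 = 7.91 V.
V_CE = 7.91 V > 0.2 V confirms active-region operation.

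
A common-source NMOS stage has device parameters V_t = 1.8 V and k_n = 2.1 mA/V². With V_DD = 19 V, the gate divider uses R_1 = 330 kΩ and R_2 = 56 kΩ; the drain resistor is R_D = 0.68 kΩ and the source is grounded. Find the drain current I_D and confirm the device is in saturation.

V_G = V_DD·R_2/(R_1+R_2) = 19×56/386 = 2.76 V. With the source grounded, V_GS = V_G = 2.76 V.
Assume saturation: I_D = (k_n/2)(V_GS − V_t)² = (2.1/2)×(2.76 − 1.8)² = 1.05×0.956² = 0.961 mA.
V_DS = V_DD − I_D·R_D = 19 − 0.961×0.68 = 18.3 V.
Saturation requires V_DS ≥ V_GS − V_t = 0.956 V; 18.3 ≥ 0.956 ✓.

I_D ≈ 0.96 mA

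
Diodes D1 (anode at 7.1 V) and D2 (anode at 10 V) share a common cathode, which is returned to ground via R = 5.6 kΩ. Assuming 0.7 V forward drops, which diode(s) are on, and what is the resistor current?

Assume both conduct. Then node N would need to be at both 7.1−0.7 = 6.4 V and 10−0.7 = 9.3 V, which is impossible.
Assume only D2 conducts: V_N = 10 − 0.7 = 9.3 V, so I_R = 9.3/5.6 = 1.66 mA.
Check D1: its anode-to-cathode voltage is 7.1 − 9.3 = -2.2 V < 0.7 V, so it is off. The assumption is consistent.

Only D2 conducts; I_R ≈ 1.7 mA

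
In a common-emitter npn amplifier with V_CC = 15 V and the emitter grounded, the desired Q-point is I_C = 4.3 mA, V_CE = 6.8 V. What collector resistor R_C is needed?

Collector loop: V_CC = I_C·R_C + V_CE.
R_C = (V_CC − V_CE)/I_C = (15 − 6.8)/4.3 = 1.91 kΩ.

R_C ≈ 1.9 kΩ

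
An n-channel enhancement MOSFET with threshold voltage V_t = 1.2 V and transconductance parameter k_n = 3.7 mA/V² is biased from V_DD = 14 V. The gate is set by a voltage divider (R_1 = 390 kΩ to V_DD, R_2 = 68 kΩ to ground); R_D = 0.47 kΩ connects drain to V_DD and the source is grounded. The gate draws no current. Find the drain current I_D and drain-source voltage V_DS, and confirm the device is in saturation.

V_G = V_DD·R_2/(R_1+R_2) = 14×68/458 = 2.08 V. With the source grounded, V_GS = V_G = 2.08 V.
Assume saturation: I_D = (k_n/2)(V_GS − V_t)² = (3.7/2)×(2.08 − 1.2)² = 1.85×0.879² = 1.43 mA.
V_DS = V_DD − I_D·R_D = 14 − 1.43×0.47 = 13.3 V.
Saturation requires V_DS ≥ V_GS − V_t = 0.879 V; 13.3 ≥ 0.879 ✓.

I_D ≈ 1.4 mA, V_DS ≈ 13 V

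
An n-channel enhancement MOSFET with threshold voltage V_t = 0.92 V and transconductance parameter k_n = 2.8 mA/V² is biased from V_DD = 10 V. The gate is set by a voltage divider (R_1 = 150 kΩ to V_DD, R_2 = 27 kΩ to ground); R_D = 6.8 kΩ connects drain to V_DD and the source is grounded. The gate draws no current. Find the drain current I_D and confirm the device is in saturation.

I_D ≈ 0.51 mA

V_G = V_DD·R_2/(R_1+R_2) = 10×27/177 = 1.53 V. With the source grounded, V_GS = V_G = 1.53 V.
Assume saturation: I_D = (k_n/2)(V_GS − V_t)² = (2.8/2)×(1.53 − 0.92)² = 1.4×0.605² = 0.513 mA.
V_DS = V_DD − I_D·R_D = 10 − 0.513×6.8 = 6.51 V.
Saturation requires V_DS ≥ V_GS − V_t = 0.605 V; 6.51 ≥ 0.605 ✓.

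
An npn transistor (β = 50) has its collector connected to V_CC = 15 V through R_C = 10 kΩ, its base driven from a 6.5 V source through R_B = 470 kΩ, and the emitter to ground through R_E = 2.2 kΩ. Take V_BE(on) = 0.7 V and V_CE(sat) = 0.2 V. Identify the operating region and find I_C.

Assume active. Base-emitter loop: I_B = (V_BB − V_BE)/(R_B + (β+1)R_E) = (6.5 − 0.7)/(470 + 51×2.2) = 0.00996 mA.
I_C = β·I_B = 50×0.00996 = 0.498 mA.
V_CE = V_CC − I_C·R_C − I_E·R_E = 15 − 0.498×10 − 0.508×2.2 = 8.9 V > V_CE(sat), so the active-region assumption holds.

active; I_C ≈ 0.5 mA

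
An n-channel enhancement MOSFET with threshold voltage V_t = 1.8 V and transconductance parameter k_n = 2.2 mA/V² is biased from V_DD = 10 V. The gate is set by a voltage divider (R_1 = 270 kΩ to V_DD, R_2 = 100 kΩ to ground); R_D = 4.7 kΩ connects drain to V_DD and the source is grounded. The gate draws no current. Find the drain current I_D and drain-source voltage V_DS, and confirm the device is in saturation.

I_D ≈ 0.9 mA, V_DS ≈ 5.8 V

V_G = V_DD·R_2/(R_1+R_2) = 10×100/370 = 2.7 V. With the source grounded, V_GS = V_G = 2.7 V.
Assume saturation: I_D = (k_n/2)(V_GS − V_t)² = (2.2/2)×(2.7 − 1.8)² = 1.1×0.903² = 0.896 mA.
V_DS = V_DD − I_D·R_D = 10 − 0.896×4.7 = 5.79 V.
Saturation requires V_DS ≥ V_GS − V_t = 0.903 V; 5.79 ≥ 0.903 ✓.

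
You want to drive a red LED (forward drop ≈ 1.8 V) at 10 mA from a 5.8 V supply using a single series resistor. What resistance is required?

The resistor drops V_S − V_D = 5.8 − 1.8 = 4 V at 10 mA.
R = 4 V / 10 mA = 0.4 kΩ.

R ≈ 0.4 kΩ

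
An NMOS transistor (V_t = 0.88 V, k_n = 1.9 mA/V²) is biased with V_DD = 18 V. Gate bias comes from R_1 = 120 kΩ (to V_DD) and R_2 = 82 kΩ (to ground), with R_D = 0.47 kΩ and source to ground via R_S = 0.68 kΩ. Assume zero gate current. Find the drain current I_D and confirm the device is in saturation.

V_G = V_DD·R_2/(R_1+R_2) = 18×82/202 = 7.31 V.
Assume saturation: I_D = (k_n/2)(V_GS − V_t)² with V_GS = V_G − I_D·R_S = 7.31 − 0.68·I_D.
Substituting gives 0.439·I_D² − 9.3·I_D + 39.2 = 0, with roots I_D = 5.81 or 15.4 mA.
The root I_D = 15.4 mA gives V_GS = -3.14 V ≤ V_t, so take I_D = 5.81 mA.
Then V_GS = 3.35 V and V_DS = V_DD − I_D(R_D+R_S) = 18 − 5.81×1.15 = 11.3 V.
Saturation requires V_DS ≥ V_GS − V_t = 2.47 V; 11.3 ≥ 2.47 ✓.

I_D ≈ 5.8 mA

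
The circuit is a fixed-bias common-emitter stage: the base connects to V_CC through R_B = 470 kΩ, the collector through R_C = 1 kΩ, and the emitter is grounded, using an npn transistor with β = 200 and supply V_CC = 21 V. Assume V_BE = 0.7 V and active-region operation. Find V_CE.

V_CE ≈ 12 V

Base loop: V_CC = I_B·R_B + V_BE, so I_B = (21 − 0.7)/470 kΩ = 0.0432 mA.
In the active region I_C = β·I_B = 200 × 0.0432 = 8.64 mA.
Collector loop: V_CE = V_CC − I_C·R_C = 21 − 8.64×1 = 12.4 V.
Since V_CE = 12.4 V > V_CE(sat) ≈ 0.2 V, the transistor is in the active region as assumed.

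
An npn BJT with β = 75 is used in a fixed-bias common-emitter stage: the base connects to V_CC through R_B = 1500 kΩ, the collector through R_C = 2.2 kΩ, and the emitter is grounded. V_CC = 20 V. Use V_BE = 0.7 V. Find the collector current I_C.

I_C ≈ 0.96 mA

Base loop: V_CC = I_B·R_B + V_BE, so I_B = (20 − 0.7)/1500 kΩ = 0.0129 mA.
In the active region I_C = β·I_B = 75 × 0.0129 = 0.965 mA.
Collector loop: V_CE = V_CC − I_C·R_C = 20 − 0.965×2.2 = 17.9 V.
Since V_CE = 17.9 V > V_CE(sat) ≈ 0.2 V, the transistor is in the active region as assumed.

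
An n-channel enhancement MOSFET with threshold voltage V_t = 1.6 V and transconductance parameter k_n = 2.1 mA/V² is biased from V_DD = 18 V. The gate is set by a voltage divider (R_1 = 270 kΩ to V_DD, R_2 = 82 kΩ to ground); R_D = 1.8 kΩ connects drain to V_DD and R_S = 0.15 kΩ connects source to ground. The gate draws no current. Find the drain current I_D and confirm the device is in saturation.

I_D ≈ 4.1 mA

V_G = V_DD·R_2/(R_1+R_2) = 18×82/352 = 4.19 V.
Assume saturation: I_D = (k_n/2)(V_GS − V_t)² with V_GS = V_G − I_D·R_S = 4.19 − 0.15·I_D.
Substituting gives 0.0236·I_D² − 1.82·I_D + 7.06 = 0, with roots I_D = 4.11 or 72.8 mA.
The root I_D = 72.8 mA gives V_GS = -6.73 V ≤ V_t, so take I_D = 4.11 mA.
Then V_GS = 3.58 V and V_DS = V_DD − I_D(R_D+R_S) = 18 − 4.11×1.95 = 9.99 V.
Saturation requires V_DS ≥ V_GS − V_t = 1.98 V; 9.99 ≥ 1.98 ✓.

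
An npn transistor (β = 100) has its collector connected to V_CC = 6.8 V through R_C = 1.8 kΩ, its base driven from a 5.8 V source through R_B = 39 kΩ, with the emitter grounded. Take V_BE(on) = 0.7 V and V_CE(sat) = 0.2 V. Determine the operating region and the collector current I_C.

Assume active: I_B = (5.8 − 0.7)/39 = 0.131 mA, giving I_C = β·I_B = 13.1 mA.
But then V_CE = 6.8 − 13.1×1.8 = -16.7 V < V_CE(sat) = 0.2 V — impossible in the active region.
So the transistor is saturated. With V_CE = 0.2 V, I_C = (V_CC − 0.2)/R_C = 6.6/1.8 = 3.67 mA.
Check: β·I_B = 13.1 mA > I_C = 3.67 mA, confirming saturation.

saturation; I_C ≈ 3.7 mA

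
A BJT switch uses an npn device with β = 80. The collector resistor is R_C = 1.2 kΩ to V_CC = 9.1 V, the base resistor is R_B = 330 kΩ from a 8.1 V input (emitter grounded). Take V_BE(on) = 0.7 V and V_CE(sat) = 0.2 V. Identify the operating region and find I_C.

active; I_C ≈ 1.8 mA

Assume active. Base-emitter loop: I_B = (V_BB − V_BE)/R_B = (8.1 − 0.7)/330 = 0.0224 mA.
I_C = β·I_B = 80×0.0224 = 1.79 mA.
V_CE = V_CC − I_C·R_C = 9.1 − 1.79×1.2 = 6.95 V > V_CE(sat), so the active-region assumption holds.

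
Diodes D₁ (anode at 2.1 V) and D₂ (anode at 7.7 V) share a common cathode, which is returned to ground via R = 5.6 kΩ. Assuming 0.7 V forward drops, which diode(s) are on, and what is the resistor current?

Only D₂ conducts; I_R ≈ 1.2 mA

Assume both conduct. Then node N would need to be at both 2.1−0.7 = 1.4 V and 7.7−0.7 = 7 V, which is impossible.
Assume only D₂ conducts: V_N = 7.7 − 0.7 = 7 V, so I_R = 7/5.6 = 1.25 mA.
Check D₁: its anode-to-cathode voltage is 2.1 − 7 = -4.9 V < 0.7 V, so it is off. The assumption is consistent.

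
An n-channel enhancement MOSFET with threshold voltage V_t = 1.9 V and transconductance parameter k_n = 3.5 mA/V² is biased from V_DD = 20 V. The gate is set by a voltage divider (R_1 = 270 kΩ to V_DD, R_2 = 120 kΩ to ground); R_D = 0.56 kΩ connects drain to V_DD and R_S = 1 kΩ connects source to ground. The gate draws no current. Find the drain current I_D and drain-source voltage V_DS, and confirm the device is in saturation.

I_D ≈ 3 mA, V_DS ≈ 15 V

V_G = V_DD·R_2/(R_1+R_2) = 20×120/390 = 6.15 V.
Assume saturation: I_D = (k_n/2)(V_GS − V_t)² with V_GS = V_G − I_D·R_S = 6.15 − 1·I_D.
Substituting gives 1.75·I_D² − 15.9·I_D + 31.7 = 0, with roots I_D = 2.95 or 6.12 mA.
The root I_D = 6.12 mA gives V_GS = 0.0292 V ≤ V_t, so take I_D = 2.95 mA.
Then V_GS = 3.2 V and V_DS = V_DD − I_D(R_D+R_S) = 20 − 2.95×1.56 = 15.4 V.
Saturation requires V_DS ≥ V_GS − V_t = 1.3 V; 15.4 ≥ 1.3 ✓.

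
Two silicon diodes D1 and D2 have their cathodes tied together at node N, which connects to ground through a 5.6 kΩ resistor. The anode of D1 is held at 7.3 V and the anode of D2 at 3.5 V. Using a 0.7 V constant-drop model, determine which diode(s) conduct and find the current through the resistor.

Only D1 conducts; I_R ≈ 1.2 mA

Assume both conduct. Then node N would need to be at both 7.3−0.7 = 6.6 V and 3.5−0.7 = 2.8 V, which is impossible.
Assume only D1 conducts: V_N = 7.3 − 0.7 = 6.6 V, so I_R = 6.6/5.6 = 1.18 mA.
Check D2: its anode-to-cathode voltage is 3.5 − 6.6 = -3.1 V < 0.7 V, so it is off. The assumption is consistent.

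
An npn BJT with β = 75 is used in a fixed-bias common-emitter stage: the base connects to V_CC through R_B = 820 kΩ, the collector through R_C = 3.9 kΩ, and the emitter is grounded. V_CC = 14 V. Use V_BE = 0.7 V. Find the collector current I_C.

Base loop: V_CC = I_B·R_B + V_BE, so I_B = (14 − 0.7)/820 kΩ = 0.0162 mA.
In the active region I_C = β·I_B = 75 × 0.0162 = 1.22 mA.
Collector loop: V_CE = V_CC − I_C·R_C = 14 − 1.22×3.9 = 9.26 V.
Since V_CE = 9.26 V > V_CE(sat) ≈ 0.2 V, the transistor is in the active region as assumed.

I_C ≈ 1.2 mA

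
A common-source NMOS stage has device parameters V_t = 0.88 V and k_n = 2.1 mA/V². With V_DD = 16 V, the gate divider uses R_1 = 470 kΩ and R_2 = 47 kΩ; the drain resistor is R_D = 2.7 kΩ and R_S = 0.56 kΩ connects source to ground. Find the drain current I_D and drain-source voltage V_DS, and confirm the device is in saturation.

V_G = V_DD·R_2/(R_1+R_2) = 16×47/517 = 1.45 V.
Assume saturation: I_D = (k_n/2)(V_GS − V_t)² with V_GS = V_G − I_D·R_S = 1.45 − 0.56·I_D.
Substituting gives 0.329·I_D² − 1.68·I_D + 0.347 = 0, with roots I_D = 0.216 or 4.87 mA.
The root I_D = 4.87 mA gives V_GS = -1.27 V ≤ V_t, so take I_D = 0.216 mA.
Then V_GS = 1.33 V and V_DS = V_DD − I_D(R_D+R_S) = 16 − 0.216×3.26 = 15.3 V.
Saturation requires V_DS ≥ V_GS − V_t = 0.454 V; 15.3 ≥ 0.454 ✓.

I_D ≈ 0.22 mA, V_DS ≈ 15 V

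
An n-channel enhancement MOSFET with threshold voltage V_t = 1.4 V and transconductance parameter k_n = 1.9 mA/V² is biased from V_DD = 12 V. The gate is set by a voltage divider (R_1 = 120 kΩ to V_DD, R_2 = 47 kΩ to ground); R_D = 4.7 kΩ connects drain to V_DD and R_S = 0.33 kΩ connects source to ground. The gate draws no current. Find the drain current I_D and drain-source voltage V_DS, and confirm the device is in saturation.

V_G = V_DD·R_2/(R_1+R_2) = 12×47/167 = 3.38 V.
Assume saturation: I_D = (k_n/2)(V_GS − V_t)² with V_GS = V_G − I_D·R_S = 3.38 − 0.33·I_D.
Substituting gives 0.103·I_D² − 2.24·I_D + 3.71 = 0, with roots I_D = 1.81 or 19.8 mA.
The root I_D = 19.8 mA gives V_GS = -3.17 V ≤ V_t, so take I_D = 1.81 mA.
Then V_GS = 2.78 V and V_DS = V_DD − I_D(R_D+R_S) = 12 − 1.81×5.03 = 2.9 V.
Saturation requires V_DS ≥ V_GS − V_t = 1.38 V; 2.9 ≥ 1.38 ✓.

I_D ≈ 1.8 mA, V_DS ≈ 2.9 V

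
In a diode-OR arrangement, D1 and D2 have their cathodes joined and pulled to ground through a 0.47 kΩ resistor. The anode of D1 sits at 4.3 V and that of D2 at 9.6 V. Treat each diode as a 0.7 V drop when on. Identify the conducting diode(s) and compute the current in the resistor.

Assume both conduct. Then node N would need to be at both 4.3−0.7 = 3.6 V and 9.6−0.7 = 8.9 V, which is impossible.
Assume only D2 conducts: V_N = 9.6 − 0.7 = 8.9 V, so I_R = 8.9/0.47 = 18.9 mA.
Check D1: its anode-to-cathode voltage is 4.3 − 8.9 = -4.6 V < 0.7 V, so it is off. The assumption is consistent.

Only D2 conducts; I_R ≈ 19 mA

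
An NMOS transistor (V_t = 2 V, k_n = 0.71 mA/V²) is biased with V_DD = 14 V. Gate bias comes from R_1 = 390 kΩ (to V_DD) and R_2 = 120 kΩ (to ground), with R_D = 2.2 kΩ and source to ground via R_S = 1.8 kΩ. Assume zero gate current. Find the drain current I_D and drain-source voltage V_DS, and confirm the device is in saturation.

I_D ≈ 0.25 mA, V_DS ≈ 13 V

V_G = V_DD·R_2/(R_1+R_2) = 14×120/510 = 3.29 V.
Assume saturation: I_D = (k_n/2)(V_GS − V_t)² with V_GS = V_G − I_D·R_S = 3.29 − 1.8·I_D.
Substituting gives 1.15·I_D² − 2.65·I_D + 0.595 = 0, with roots I_D = 0.251 or 2.06 mA.
The root I_D = 2.06 mA gives V_GS = -0.407 V ≤ V_t, so take I_D = 0.251 mA.
Then V_GS = 2.84 V and V_DS = V_DD − I_D(R_D+R_S) = 14 − 0.251×4 = 13 V.
Saturation requires V_DS ≥ V_GS − V_t = 0.842 V; 13 ≥ 0.842 ✓.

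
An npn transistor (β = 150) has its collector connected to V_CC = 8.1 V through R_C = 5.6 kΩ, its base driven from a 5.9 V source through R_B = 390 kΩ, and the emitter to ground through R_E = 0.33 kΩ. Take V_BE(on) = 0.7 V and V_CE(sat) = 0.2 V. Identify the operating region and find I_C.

Assume active: I_B = (5.9 − 0.7)/(390 + 151×0.33) = 0.0118 mA, I_C = β·I_B = 1.77 mA.
Then V_CE = 8.1 − 1.77×5.6 − 1.79×0.33 = -2.42 V < 0.2 V — the active assumption fails.
Re-solve with V_CE = 0.2 V. KCL at the emitter: V_E/R_E = (V_BB−0.7−V_E)/R_B + (V_CC−0.2−V_E)/R_C, giving V_E = 0.443 V.
I_C = (V_CC − 0.2 − V_E)/R_C = (7.9 − 0.443)/5.6 = 1.33 mA.
Check: I_B = (5.2 − 0.443)/390 = 0.0122 mA, and β·I_B = 1.83 mA > I_C, confirming saturation.

saturation; I_C ≈ 1.3 mA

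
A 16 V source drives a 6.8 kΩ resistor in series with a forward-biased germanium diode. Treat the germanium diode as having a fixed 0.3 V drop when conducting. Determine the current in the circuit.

KVL around the loop: 16 = V_D + I·R = 0.3 + I × 6.8 kΩ.
So I = (16 − 0.3) / 6.8 kΩ = 15.7 / 6.8 = 2.31 mA.

I ≈ 2.3 mA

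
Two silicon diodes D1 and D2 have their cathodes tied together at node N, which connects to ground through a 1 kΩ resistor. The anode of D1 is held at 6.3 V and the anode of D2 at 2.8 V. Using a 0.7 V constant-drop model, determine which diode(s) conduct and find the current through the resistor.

Assume both conduct. Then node N would need to be at both 6.3−0.7 = 5.6 V and 2.8−0.7 = 2.1 V, which is impossible.
Assume only D1 conducts: V_N = 6.3 − 0.7 = 5.6 V, so I_R = 5.6/1 = 5.6 mA.
Check D2: its anode-to-cathode voltage is 2.8 − 5.6 = -2.8 V < 0.7 V, so it is off. The assumption is consistent.

Only D1 conducts; I_R ≈ 5.6 mA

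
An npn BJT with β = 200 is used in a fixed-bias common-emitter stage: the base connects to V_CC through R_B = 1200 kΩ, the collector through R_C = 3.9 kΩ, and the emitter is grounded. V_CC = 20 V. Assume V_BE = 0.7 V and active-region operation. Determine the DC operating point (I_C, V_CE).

Base loop: V_CC = I_B·R_B + V_BE, so I_B = (20 − 0.7)/1200 kΩ = 0.0161 mA.
In the active region I_C = β·I_B = 200 × 0.0161 = 3.22 mA.
Collector loop: V_CE = V_CC − I_C·R_C = 20 − 3.22×3.9 = 7.46 V.
Since V_CE = 7.46 V > V_CE(sat) ≈ 0.2 V, the transistor is in the active region as assumed.

I_C ≈ 3.2 mA, V_CE ≈ 7.5 V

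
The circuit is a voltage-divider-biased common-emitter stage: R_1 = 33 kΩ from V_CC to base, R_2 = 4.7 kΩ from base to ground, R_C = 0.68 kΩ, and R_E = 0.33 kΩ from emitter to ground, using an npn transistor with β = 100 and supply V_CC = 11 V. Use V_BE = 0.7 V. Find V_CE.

Thevenize the base divider: V_Th = V_CC·R_2/(R_1+R_2) = 11×4.7/37.7 = 1.37 V, R_Th = R_1‖R_2 = 4.11 kΩ.
Base-emitter loop: V_Th = I_B·R_Th + V_BE + (β+1)I_B·R_E, so I_B = (1.37 − 0.7) / (4.11 + 101×0.33) = 0.0179 mA.
I_C = β·I_B = 100×0.0179 = 1.79 mA, and I_E = (β+1)I_B = 1.81 mA.
V_CE = V_CC − I_C·R_C − I_E·R_E = 11 − 1.79×0.68 − 1.81×0.33 = 9.18 V.
V_CE = 9.18 V > 0.2 V confirms active-region operation.

V_CE ≈ 9.2 V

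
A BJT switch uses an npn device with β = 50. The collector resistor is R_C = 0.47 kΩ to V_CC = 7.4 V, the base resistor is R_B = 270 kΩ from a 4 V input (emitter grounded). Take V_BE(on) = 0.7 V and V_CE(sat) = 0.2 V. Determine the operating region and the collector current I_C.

active; I_C ≈ 0.61 mA

Assume active. Base-emitter loop: I_B = (V_BB − V_BE)/R_B = (4 − 0.7)/270 = 0.0122 mA.
I_C = β·I_B = 50×0.0122 = 0.611 mA.
V_CE = V_CC − I_C·R_C = 7.4 − 0.611×0.47 = 7.11 V > V_CE(sat), so the active-region assumption holds.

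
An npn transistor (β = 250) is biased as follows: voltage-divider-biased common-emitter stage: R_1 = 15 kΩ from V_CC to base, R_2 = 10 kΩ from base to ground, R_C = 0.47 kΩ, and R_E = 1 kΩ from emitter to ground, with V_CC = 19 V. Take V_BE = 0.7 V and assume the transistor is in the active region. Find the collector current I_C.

I_C ≈ 6.7 mA

Thevenize the base divider: V_Th = V_CC·R_2/(R_1+R_2) = 19×10/25 = 7.6 V, R_Th = R_1‖R_2 = 6 kΩ.
Base-emitter loop: V_Th = I_B·R_Th + V_BE + (β+1)I_B·R_E, so I_B = (7.6 − 0.7) / (6 + 251×1) = 0.0268 mA.
I_C = β·I_B = 250×0.0268 = 6.71 mA, and I_E = (β+1)I_B = 6.74 mA.
V_CE = V_CC − I_C·R_C − I_E·R_E = 19 − 6.71×0.47 − 6.74×1 = 9.11 V.
V_CE = 9.11 V > 0.2 V confirms active-region operation.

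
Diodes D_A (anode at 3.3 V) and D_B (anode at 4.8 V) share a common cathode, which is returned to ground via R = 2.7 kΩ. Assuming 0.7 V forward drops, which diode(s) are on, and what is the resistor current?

Only D_B conducts; I_R ≈ 1.5 mA

Assume both conduct. Then node N would need to be at both 3.3−0.7 = 2.6 V and 4.8−0.7 = 4.1 V, which is impossible.
Assume only D_B conducts: V_N = 4.8 − 0.7 = 4.1 V, so I_R = 4.1/2.7 = 1.52 mA.
Check D_A: its anode-to-cathode voltage is 3.3 − 4.1 = -0.8 V < 0.7 V, so it is off. The assumption is consistent.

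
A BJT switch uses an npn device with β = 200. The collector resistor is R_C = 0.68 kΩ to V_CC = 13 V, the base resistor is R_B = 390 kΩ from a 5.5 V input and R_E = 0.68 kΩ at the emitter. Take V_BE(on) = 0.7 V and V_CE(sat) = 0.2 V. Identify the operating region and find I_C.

active; I_C ≈ 1.8 mA

Assume active. Base-emitter loop: I_B = (V_BB − V_BE)/(R_B + (β+1)R_E) = (5.5 − 0.7)/(390 + 201×0.68) = 0.00911 mA.
I_C = β·I_B = 200×0.00911 = 1.82 mA.
V_CE = V_CC − I_C·R_C − I_E·R_E = 13 − 1.82×0.68 − 1.83×0.68 = 10.5 V > V_CE(sat), so the active-region assumption holds.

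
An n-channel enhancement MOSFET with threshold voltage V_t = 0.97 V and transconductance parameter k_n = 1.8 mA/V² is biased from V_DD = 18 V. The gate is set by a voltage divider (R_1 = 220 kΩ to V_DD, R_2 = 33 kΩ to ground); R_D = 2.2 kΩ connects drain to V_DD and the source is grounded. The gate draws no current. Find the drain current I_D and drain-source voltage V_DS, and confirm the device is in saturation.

V_G = V_DD·R_2/(R_1+R_2) = 18×33/253 = 2.35 V. With the source grounded, V_GS = V_G = 2.35 V.
Assume saturation: I_D = (k_n/2)(V_GS − V_t)² = (1.8/2)×(2.35 − 0.97)² = 0.9×1.38² = 1.71 mA.
V_DS = V_DD − I_D·R_D = 18 − 1.71×2.2 = 14.2 V.
Saturation requires V_DS ≥ V_GS − V_t = 1.38 V; 14.2 ≥ 1.38 ✓.

I_D ≈ 1.7 mA, V_DS ≈ 14 V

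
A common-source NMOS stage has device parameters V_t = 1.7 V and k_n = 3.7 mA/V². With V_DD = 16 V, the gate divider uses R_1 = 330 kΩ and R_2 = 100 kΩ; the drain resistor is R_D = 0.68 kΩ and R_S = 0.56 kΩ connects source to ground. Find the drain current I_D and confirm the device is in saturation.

I_D ≈ 1.8 mA

V_G = V_DD·R_2/(R_1+R_2) = 16×100/430 = 3.72 V.
Assume saturation: I_D = (k_n/2)(V_GS − V_t)² with V_GS = V_G − I_D·R_S = 3.72 − 0.56·I_D.
Substituting gives 0.58·I_D² − 5.19·I_D + 7.56 = 0, with roots I_D = 1.83 or 7.11 mA.
The root I_D = 7.11 mA gives V_GS = -0.26 V ≤ V_t, so take I_D = 1.83 mA.
Then V_GS = 2.7 V and V_DS = V_DD − I_D(R_D+R_S) = 16 − 1.83×1.24 = 13.7 V.
Saturation requires V_DS ≥ V_GS − V_t = 0.995 V; 13.7 ≥ 0.995 ✓.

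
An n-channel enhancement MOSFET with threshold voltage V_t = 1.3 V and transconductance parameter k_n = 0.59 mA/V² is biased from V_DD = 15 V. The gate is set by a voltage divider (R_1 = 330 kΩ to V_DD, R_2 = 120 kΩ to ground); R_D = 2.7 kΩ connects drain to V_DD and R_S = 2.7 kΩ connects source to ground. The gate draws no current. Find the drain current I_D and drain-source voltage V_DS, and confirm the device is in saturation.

V_G = V_DD·R_2/(R_1+R_2) = 15×120/450 = 4 V.
Assume saturation: I_D = (k_n/2)(V_GS − V_t)² with V_GS = V_G − I_D·R_S = 4 − 2.7·I_D.
Substituting gives 2.15·I_D² − 5.3·I_D + 2.15 = 0, with roots I_D = 0.512 or 1.95 mA.
The root I_D = 1.95 mA gives V_GS = -1.27 V ≤ V_t, so take I_D = 0.512 mA.
Then V_GS = 2.62 V and V_DS = V_DD − I_D(R_D+R_S) = 15 − 0.512×5.4 = 12.2 V.
Saturation requires V_DS ≥ V_GS − V_t = 1.32 V; 12.2 ≥ 1.32 ✓.

I_D ≈ 0.51 mA, V_DS ≈ 12 V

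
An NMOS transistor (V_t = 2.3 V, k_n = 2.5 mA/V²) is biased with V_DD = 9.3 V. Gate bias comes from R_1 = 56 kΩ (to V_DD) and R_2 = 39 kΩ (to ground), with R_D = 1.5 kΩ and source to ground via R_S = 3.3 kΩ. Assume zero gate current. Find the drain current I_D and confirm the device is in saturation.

V_G = V_DD·R_2/(R_1+R_2) = 9.3×39/95 = 3.82 V.
Assume saturation: I_D = (k_n/2)(V_GS − V_t)² with V_GS = V_G − I_D·R_S = 3.82 − 3.3·I_D.
Substituting gives 13.6·I_D² − 13.5·I_D + 2.88 = 0, with roots I_D = 0.309 or 0.684 mA.
The root I_D = 0.684 mA gives V_GS = 1.56 V ≤ V_t, so take I_D = 0.309 mA.
Then V_GS = 2.8 V and V_DS = V_DD − I_D(R_D+R_S) = 9.3 − 0.309×4.8 = 7.82 V.
Saturation requires V_DS ≥ V_GS − V_t = 0.497 V; 7.82 ≥ 0.497 ✓.

I_D ≈ 0.31 mA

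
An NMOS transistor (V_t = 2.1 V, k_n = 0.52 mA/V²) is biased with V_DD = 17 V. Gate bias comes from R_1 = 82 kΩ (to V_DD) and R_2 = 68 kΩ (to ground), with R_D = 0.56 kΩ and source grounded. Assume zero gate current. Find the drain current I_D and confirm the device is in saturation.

V_G = V_DD·R_2/(R_1+R_2) = 17×68/150 = 7.71 V. With the source grounded, V_GS = V_G = 7.71 V.
Assume saturation: I_D = (k_n/2)(V_GS − V_t)² = (0.52/2)×(7.71 − 2.1)² = 0.26×5.61² = 8.17 mA.
V_DS = V_DD − I_D·R_D = 17 − 8.17×0.56 = 12.4 V.
Saturation requires V_DS ≥ V_GS − V_t = 5.61 V; 12.4 ≥ 5.61 ✓.

I_D ≈ 8.2 mA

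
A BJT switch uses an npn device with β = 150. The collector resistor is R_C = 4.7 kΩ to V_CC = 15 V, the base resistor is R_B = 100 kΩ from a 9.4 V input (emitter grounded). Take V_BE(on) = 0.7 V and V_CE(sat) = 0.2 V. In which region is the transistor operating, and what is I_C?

saturation; I_C ≈ 3.1 mA

Assume active: I_B = (9.4 − 0.7)/100 = 0.087 mA, giving I_C = β·I_B = 13.1 mA.
But then V_CE = 15 − 13.1×4.7 = -46.3 V < V_CE(sat) = 0.2 V — impossible in the active region.
So the transistor is saturated. With V_CE = 0.2 V, I_C = (V_CC − 0.2)/R_C = 14.8/4.7 = 3.15 mA.
Check: β·I_B = 13.1 mA > I_C = 3.15 mA, confirming saturation.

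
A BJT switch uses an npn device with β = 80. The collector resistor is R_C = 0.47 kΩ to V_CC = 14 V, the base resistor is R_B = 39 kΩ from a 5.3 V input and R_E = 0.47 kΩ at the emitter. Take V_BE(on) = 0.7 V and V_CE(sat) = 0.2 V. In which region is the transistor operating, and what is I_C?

active; I_C ≈ 4.8 mA

Assume active. Base-emitter loop: I_B = (V_BB − V_BE)/(R_B + (β+1)R_E) = (5.3 − 0.7)/(39 + 81×0.47) = 0.0597 mA.
I_C = β·I_B = 80×0.0597 = 4.77 mA.
V_CE = V_CC − I_C·R_C − I_E·R_E = 14 − 4.77×0.47 − 4.83×0.47 = 9.48 V > V_CE(sat), so the active-region assumption holds.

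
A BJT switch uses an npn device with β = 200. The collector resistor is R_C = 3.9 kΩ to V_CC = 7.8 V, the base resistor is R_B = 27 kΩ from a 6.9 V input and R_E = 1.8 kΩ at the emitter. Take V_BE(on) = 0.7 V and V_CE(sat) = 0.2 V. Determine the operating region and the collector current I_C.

saturation; I_C ≈ 1.3 mA

Assume active: I_B = (6.9 − 0.7)/(27 + 201×1.8) = 0.0159 mA, I_C = β·I_B = 3.19 mA.
Then V_CE = 7.8 − 3.19×3.9 − 3.21×1.8 = -10.4 V < 0.2 V — the active assumption fails.
Re-solve with V_CE = 0.2 V. KCL at the emitter: V_E/R_E = (V_BB−0.7−V_E)/R_B + (V_CC−0.2−V_E)/R_C, giving V_E = 2.57 V.
I_C = (V_CC − 0.2 − V_E)/R_C = (7.6 − 2.57)/3.9 = 1.29 mA.
Check: I_B = (6.2 − 2.57)/27 = 0.135 mA, and β·I_B = 26.9 mA > I_C, confirming saturation.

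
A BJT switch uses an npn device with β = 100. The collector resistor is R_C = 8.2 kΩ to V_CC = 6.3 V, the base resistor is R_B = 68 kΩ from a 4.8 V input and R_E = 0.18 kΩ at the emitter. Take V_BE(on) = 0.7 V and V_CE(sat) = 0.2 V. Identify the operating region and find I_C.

saturation; I_C ≈ 0.73 mA

Assume active: I_B = (4.8 − 0.7)/(68 + 101×0.18) = 0.0476 mA, I_C = β·I_B = 4.76 mA.
Then V_CE = 6.3 − 4.76×8.2 − 4.81×0.18 = -33.6 V < 0.2 V — the active assumption fails.
Re-solve with V_CE = 0.2 V. KCL at the emitter: V_E/R_E = (V_BB−0.7−V_E)/R_B + (V_CC−0.2−V_E)/R_C, giving V_E = 0.141 V.
I_C = (V_CC − 0.2 − V_E)/R_C = (6.1 − 0.141)/8.2 = 0.727 mA.
Check: I_B = (4.1 − 0.141)/68 = 0.0582 mA, and β·I_B = 5.82 mA > I_C, confirming saturation.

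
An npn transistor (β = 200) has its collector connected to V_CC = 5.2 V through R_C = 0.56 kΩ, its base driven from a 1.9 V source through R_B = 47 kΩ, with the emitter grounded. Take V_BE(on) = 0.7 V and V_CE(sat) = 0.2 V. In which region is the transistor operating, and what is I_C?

active; I_C ≈ 5.1 mA

Assume active. Base-emitter loop: I_B = (V_BB − V_BE)/R_B = (1.9 − 0.7)/47 = 0.0255 mA.
I_C = β·I_B = 200×0.0255 = 5.11 mA.
V_CE = V_CC − I_C·R_C = 5.2 − 5.11×0.56 = 2.34 V > V_CE(sat), so the active-region assumption holds.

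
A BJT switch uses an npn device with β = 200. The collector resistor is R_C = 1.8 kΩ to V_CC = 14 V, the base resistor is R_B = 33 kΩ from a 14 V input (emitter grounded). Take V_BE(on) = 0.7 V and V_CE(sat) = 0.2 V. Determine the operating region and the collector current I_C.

Assume active: I_B = (14 − 0.7)/33 = 0.403 mA, giving I_C = β·I_B = 80.6 mA.
But then V_CE = 14 − 80.6×1.8 = -131 V < V_CE(sat) = 0.2 V — impossible in the active region.
So the transistor is saturated. With V_CE = 0.2 V, I_C = (V_CC − 0.2)/R_C = 13.8/1.8 = 7.67 mA.
Check: β·I_B = 80.6 mA > I_C = 7.67 mA, confirming saturation.

saturation; I_C ≈ 7.7 mA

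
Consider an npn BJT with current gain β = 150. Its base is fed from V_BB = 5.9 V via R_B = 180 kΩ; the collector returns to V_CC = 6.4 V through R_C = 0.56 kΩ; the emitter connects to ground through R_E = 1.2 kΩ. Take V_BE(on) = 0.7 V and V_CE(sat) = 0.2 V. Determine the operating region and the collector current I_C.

Assume active. Base-emitter loop: I_B = (V_BB − V_BE)/(R_B + (β+1)R_E) = (5.9 − 0.7)/(180 + 151×1.2) = 0.0144 mA.
I_C = β·I_B = 150×0.0144 = 2.16 mA.
V_CE = V_CC − I_C·R_C − I_E·R_E = 6.4 − 2.16×0.56 − 2.17×1.2 = 2.58 V > V_CE(sat), so the active-region assumption holds.

active; I_C ≈ 2.2 mA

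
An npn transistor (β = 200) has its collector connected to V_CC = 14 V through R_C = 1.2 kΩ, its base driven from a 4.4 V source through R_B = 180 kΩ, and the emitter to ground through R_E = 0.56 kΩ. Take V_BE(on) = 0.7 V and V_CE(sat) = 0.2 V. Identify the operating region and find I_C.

active; I_C ≈ 2.5 mA

Assume active. Base-emitter loop: I_B = (V_BB − V_BE)/(R_B + (β+1)R_E) = (4.4 − 0.7)/(180 + 201×0.56) = 0.0126 mA.
I_C = β·I_B = 200×0.0126 = 2.53 mA.
V_CE = V_CC − I_C·R_C − I_E·R_E = 14 − 2.53×1.2 − 2.54×0.56 = 9.54 V > V_CE(sat), so the active-region assumption holds.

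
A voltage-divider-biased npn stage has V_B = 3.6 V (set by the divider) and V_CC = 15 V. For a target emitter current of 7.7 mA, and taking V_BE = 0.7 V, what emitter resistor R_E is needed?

R_E ≈ 0.38 kΩ

V_E = V_B − V_BE = 3.6 − 0.7 = 2.9 V.
R_E = V_E / I_E = 2.9 / 7.7 = 0.377 kΩ.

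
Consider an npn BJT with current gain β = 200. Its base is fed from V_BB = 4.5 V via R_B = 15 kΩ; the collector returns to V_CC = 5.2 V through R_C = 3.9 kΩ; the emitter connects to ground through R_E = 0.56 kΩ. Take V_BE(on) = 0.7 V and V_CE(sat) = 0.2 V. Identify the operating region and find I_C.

Assume active: I_B = (4.5 − 0.7)/(15 + 201×0.56) = 0.0298 mA, I_C = β·I_B = 5.96 mA.
Then V_CE = 5.2 − 5.96×3.9 − 5.99×0.56 = -21.4 V < 0.2 V — the active assumption fails.
Re-solve with V_CE = 0.2 V. KCL at the emitter: V_E/R_E = (V_BB−0.7−V_E)/R_B + (V_CC−0.2−V_E)/R_C, giving V_E = 0.728 V.
I_C = (V_CC − 0.2 − V_E)/R_C = (5 − 0.728)/3.9 = 1.1 mA.
Check: I_B = (3.8 − 0.728)/15 = 0.205 mA, and β·I_B = 41 mA > I_C, confirming saturation.

saturation; I_C ≈ 1.1 mA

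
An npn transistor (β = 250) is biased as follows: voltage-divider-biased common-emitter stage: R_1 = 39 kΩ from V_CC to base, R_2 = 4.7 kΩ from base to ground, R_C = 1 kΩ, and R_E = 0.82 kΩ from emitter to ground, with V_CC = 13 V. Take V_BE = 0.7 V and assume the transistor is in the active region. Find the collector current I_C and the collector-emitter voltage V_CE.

I_C ≈ 0.83 mA, V_CE ≈ 11 V

Thevenize the base divider: V_Th = V_CC·R_2/(R_1+R_2) = 13×4.7/43.7 = 1.4 V, R_Th = R_1‖R_2 = 4.19 kΩ.
Base-emitter loop: V_Th = I_B·R_Th + V_BE + (β+1)I_B·R_E, so I_B = (1.4 − 0.7) / (4.19 + 251×0.82) = 0.00332 mA.
I_C = β·I_B = 250×0.00332 = 0.831 mA, and I_E = (β+1)I_B = 0.834 mA.
V_CE = V_CC − I_C·R_C − I_E·R_E = 13 − 0.831×1 − 0.834×0.82 = 11.5 V.
V_CE = 11.5 V > 0.2 V confirms active-region operation.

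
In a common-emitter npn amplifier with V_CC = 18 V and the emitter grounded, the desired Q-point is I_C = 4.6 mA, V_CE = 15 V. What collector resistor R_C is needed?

Collector loop: V_CC = I_C·R_C + V_CE.
R_C = (V_CC − V_CE)/I_C = (18 − 15)/4.6 = 0.652 kΩ.

R_C ≈ 0.65 kΩ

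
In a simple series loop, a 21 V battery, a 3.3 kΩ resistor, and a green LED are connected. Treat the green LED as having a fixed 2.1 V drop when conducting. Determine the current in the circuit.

KVL around the loop: 21 = V_D + I·R = 2.1 + I × 3.3 kΩ.
So I = (21 − 2.1) / 3.3 kΩ = 18.9 / 3.3 = 5.73 mA.

I ≈ 5.7 mA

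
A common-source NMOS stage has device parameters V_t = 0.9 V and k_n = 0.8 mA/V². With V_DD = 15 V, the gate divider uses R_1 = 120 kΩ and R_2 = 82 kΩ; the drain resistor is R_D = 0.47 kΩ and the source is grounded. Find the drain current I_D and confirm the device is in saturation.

V_G = V_DD·R_2/(R_1+R_2) = 15×82/202 = 6.09 V. With the source grounded, V_GS = V_G = 6.09 V.
Assume saturation: I_D = (k_n/2)(V_GS − V_t)² = (0.8/2)×(6.09 − 0.9)² = 0.4×5.19² = 10.8 mA.
V_DS = V_DD − I_D·R_D = 15 − 10.8×0.47 = 9.94 V.
Saturation requires V_DS ≥ V_GS − V_t = 5.19 V; 9.94 ≥ 5.19 ✓.

I_D ≈ 11 mA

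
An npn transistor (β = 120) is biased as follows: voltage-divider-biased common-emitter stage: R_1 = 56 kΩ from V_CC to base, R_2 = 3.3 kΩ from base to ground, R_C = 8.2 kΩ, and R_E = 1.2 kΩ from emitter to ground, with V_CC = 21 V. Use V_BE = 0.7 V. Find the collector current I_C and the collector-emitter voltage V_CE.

Thevenize the base divider: V_Th = V_CC·R_2/(R_1+R_2) = 21×3.3/59.3 = 1.17 V, R_Th = R_1‖R_2 = 3.12 kΩ.
Base-emitter loop: V_Th = I_B·R_Th + V_BE + (β+1)I_B·R_E, so I_B = (1.17 − 0.7) / (3.12 + 121×1.2) = 0.00316 mA.
I_C = β·I_B = 120×0.00316 = 0.379 mA, and I_E = (β+1)I_B = 0.382 mA.
V_CE = V_CC − I_C·R_C − I_E·R_E = 21 − 0.379×8.2 − 0.382×1.2 = 17.4 V.
V_CE = 17.4 V > 0.2 V confirms active-region operation.

I_C ≈ 0.38 mA, V_CE ≈ 17 V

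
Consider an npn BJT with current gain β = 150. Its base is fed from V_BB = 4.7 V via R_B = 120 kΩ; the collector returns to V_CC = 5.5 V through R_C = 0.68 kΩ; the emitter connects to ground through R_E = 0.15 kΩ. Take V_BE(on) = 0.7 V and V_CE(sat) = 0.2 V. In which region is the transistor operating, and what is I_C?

active; I_C ≈ 4.2 mA

Assume active. Base-emitter loop: I_B = (V_BB − V_BE)/(R_B + (β+1)R_E) = (4.7 − 0.7)/(120 + 151×0.15) = 0.028 mA.
I_C = β·I_B = 150×0.028 = 4.21 mA.
V_CE = V_CC − I_C·R_C − I_E·R_E = 5.5 − 4.21×0.68 − 4.23×0.15 = 2 V > V_CE(sat), so the active-region assumption holds.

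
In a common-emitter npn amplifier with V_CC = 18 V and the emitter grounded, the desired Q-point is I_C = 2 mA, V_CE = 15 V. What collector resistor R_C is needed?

R_C ≈ 1.5 kΩ

Collector loop: V_CC = I_C·R_C + V_CE.
R_C = (V_CC − V_CE)/I_C = (18 − 15)/2 = 1.5 kΩ.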